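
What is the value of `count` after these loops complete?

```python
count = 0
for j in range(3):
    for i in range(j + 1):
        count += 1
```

Triangle: 1 + 2 + ... + 3
`count` takes the values: 0 → 1 → 2 → 3 → 4 → 5 → 6

Answer: 6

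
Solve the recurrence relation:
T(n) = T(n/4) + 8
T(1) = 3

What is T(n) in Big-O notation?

Each step divides n by 4 and adds 8. After log_4(n) steps we reach T(1)=3. So T(n) = 8·log_4(n) + 3 = O(log n).

Answer: O(log n)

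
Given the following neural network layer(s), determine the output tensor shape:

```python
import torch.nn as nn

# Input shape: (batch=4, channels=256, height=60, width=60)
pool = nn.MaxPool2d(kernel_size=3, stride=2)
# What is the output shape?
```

Input: (4, 256, 60, 60) -> Output: (4, 256, 29, 29)

Answer: (4, 256, 29, 29)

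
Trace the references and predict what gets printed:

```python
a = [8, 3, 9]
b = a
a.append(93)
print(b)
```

Key concept: basic list aliasing.
Step by step:
`a = [8, 3, 9]` → a = [8, 3, 9]
`b = a` → b = [8, 3, 9] (same object as a)
`a.append(93)` → a = [8, 3, 9, 93] (same object as b); b = [8, 3, 9, 93] (same object as a)
`print(b)` → prints [8, 3, 9, 93]

Answer: [8, 3, 9, 93]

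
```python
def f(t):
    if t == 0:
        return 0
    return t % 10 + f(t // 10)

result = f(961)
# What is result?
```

Sum of digits of 961: 1 + 6 + 9 = 16

Answer: 16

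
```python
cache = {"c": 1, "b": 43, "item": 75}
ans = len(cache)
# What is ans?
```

Trace:
`cache = {"c": 1, "b": 43, "item": 75}` → cache = {'c': 1, 'b': 43, 'item': 75}
`ans = len(cache)` → ans = 3
So ans = 3

Answer: 3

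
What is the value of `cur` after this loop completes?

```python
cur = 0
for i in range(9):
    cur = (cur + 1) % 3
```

Increment mod 3, 9 times = 0
`cur` takes the values: 0 → 1 → 2 → 0 → 1 → 2 → 0 → 1 → 2 → 0

Answer: 0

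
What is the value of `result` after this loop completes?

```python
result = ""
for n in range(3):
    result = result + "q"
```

Repeat 'q' 3 times
`result` takes the values: "" → "q" → "qq" → "qqq"

Answer: "qqq"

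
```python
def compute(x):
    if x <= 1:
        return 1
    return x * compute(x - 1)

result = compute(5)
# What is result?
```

compute(5) = 5 * 4 * 3 * 2 * 1 = 120

Answer: 120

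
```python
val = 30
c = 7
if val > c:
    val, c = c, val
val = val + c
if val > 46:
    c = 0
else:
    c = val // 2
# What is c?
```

Trace:
`val = 30` → val = 30
`c = 7` → c = 7
`if val > c: ...` → val > c is True → val = 7; c = 30
`val = val + c` → val = 37
`if val > 46: ...` → val > 46 is False, take else branch → c = 18
So c = 18

Answer: 18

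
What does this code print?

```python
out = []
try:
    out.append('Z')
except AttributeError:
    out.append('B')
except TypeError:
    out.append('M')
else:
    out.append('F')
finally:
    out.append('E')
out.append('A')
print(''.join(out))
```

Execution trace: 'Z' (try body, no exception) → 'F' (else) → 'E' (finally) → 'A' (after the try/except). Output: ZFEA

Answer: ZFEA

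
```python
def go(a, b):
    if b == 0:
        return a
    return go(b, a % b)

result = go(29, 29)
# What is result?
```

go(29, 29) -> go(29, 0) -> 29

Answer: 29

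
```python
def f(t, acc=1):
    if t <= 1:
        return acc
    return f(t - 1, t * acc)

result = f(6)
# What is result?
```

Accumulator trace (n, acc): (6, 1) -> (5, 6) -> (4, 30) -> (3, 120) -> (2, 360) -> (1, 720) -> return 720

Answer: 720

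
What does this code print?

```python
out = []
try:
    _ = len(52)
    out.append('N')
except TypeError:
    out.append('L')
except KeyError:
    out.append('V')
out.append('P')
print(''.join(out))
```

Execution trace: 'L' (except TypeError) → 'P' (after the try/except). Output: LP

Answer: LP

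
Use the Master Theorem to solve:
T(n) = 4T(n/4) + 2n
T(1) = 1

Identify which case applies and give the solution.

a=4, b=4, f(n)=2n. log_4(4) = 1. Since c=1 = 1, Case 2 applies: T(n) = Θ(n^log_b(a) · log n) = O(n log n).

Answer: O(n log n) - Case 2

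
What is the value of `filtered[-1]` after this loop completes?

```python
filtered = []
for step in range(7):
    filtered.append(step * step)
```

Last element of squares 0 to 6
`filtered` takes the values: [] → [0] → [0, 1] → [0, 1, 4] → [0, 1, 4, 9] → [0, 1, 4, 9, 16] → [0, 1, 4, 9, 16, 25] → [0, 1, 4, 9, 16, 25, 36]
So `filtered[-1]` = 36

Answer: 36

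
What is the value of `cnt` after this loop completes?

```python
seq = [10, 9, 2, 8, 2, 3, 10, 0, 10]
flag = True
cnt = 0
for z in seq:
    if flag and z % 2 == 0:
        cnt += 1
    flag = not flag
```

Count even values at even positions
`cnt` takes the values: 0 → 1 → 2 → 3 → 4 → 5

Answer: 5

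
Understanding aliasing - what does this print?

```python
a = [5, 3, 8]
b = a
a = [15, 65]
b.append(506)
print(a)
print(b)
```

Key concept: rebinding vs mutation: a is rebound to a new list, b still points at the original.
Step by step:
`a = [5, 3, 8]` → a = [5, 3, 8]
`b = a` → b = [5, 3, 8] (same object as a)
`a = [15, 65]` → a = [15, 65]
`b.append(506)` → b = [5, 3, 8, 506]
`print(a)` → prints [15, 65]
`print(b)` → prints [5, 3, 8, 506]

Answer:
[15, 65]
[5, 3, 8, 506]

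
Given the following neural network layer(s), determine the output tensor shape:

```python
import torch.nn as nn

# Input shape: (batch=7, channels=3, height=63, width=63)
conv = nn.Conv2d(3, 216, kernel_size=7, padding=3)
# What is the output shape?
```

Input: (7, 3, 63, 63) -> Output: (7, 216, 63, 63)

Answer: (7, 216, 63, 63)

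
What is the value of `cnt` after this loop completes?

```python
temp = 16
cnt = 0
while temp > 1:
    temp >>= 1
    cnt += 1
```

Count right shifts until 1
`cnt` takes the values: 0 → 1 → 2 → 3 → 4

Answer: 4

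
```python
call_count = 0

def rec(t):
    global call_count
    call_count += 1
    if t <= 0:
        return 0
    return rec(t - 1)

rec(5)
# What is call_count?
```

Linear recursion stepping by 1: 6 calls from t=5 down to ≤0.

Answer: 6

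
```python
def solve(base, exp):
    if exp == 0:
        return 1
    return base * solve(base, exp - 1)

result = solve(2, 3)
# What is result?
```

solve(2, 3) = 2 * 2 * 2 = 8

Answer: 8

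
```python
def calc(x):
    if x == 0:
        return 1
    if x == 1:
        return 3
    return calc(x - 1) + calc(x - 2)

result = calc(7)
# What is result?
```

Build up from base cases: calc(0)=1, calc(1)=3, calc(2)=4, calc(3)=7, calc(4)=11, calc(5)=18, calc(6)=29, ..., calc(7)=47

Answer: 47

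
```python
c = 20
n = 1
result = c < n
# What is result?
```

Trace:
`c = 20` → c = 20
`n = 1` → n = 1
`result = c < n` → result = False
So result = False

Answer: False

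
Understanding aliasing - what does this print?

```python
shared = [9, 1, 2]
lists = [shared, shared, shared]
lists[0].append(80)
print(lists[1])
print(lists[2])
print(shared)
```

Key concept: list of same reference.
Step by step:
`shared = [9, 1, 2]` → shared = [9, 1, 2]
`lists = [shared, shared, shared]` → lists = [[9, 1, 2], [9, 1, 2], [9, 1, 2]]
`lists[0].append(80)` → shared = [9, 1, 2, 80]; lists = [[9, 1, 2, 80], [9, 1, 2, 80], [9, 1, 2, 80]]
`print(lists[1])` → prints [9, 1, 2, 80]
`print(lists[2])` → prints [9, 1, 2, 80]
`print(shared)` → prints [9, 1, 2, 80]

Answer:
[9, 1, 2, 80]
[9, 1, 2, 80]
[9, 1, 2, 80]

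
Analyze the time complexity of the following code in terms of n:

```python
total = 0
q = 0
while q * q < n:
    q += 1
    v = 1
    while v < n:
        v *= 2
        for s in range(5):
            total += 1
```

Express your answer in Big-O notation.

Each loop level contributes: √n × log n × 1. Multiplying the contributions gives O(√n log n).

Answer: O(√n log n)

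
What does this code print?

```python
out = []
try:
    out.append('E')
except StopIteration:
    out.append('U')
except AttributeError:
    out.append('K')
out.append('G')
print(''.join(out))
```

Execution trace: 'E' (try body, no exception) → 'G' (after the try/except). Output: EG

Answer: EG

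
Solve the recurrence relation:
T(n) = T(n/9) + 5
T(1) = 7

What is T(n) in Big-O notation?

Each step divides n by 9 and adds 5. After log_9(n) steps we reach T(1)=7. So T(n) = 5·log_9(n) + 7 = O(log n).

Answer: O(log n)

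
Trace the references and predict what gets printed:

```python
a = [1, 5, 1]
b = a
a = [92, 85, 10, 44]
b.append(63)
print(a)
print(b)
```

Key concept: rebinding vs mutation: a is rebound to a new list, b still points at the original.
Step by step:
`a = [1, 5, 1]` → a = [1, 5, 1]
`b = a` → b = [1, 5, 1] (same object as a)
`a = [92, 85, 10, 44]` → a = [92, 85, 10, 44]
`b.append(63)` → b = [1, 5, 1, 63]
`print(a)` → prints [92, 85, 10, 44]
`print(b)` → prints [1, 5, 1, 63]

Answer:
[92, 85, 10, 44]
[1, 5, 1, 63]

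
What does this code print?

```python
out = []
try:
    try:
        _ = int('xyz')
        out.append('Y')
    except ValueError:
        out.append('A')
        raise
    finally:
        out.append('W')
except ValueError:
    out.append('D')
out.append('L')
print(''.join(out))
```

Execution trace: 'A' (inner except ValueError) → 'W' (inner finally) → 'D' (outer except ValueError) → 'L' (after the try/except). Output: AWDL

Answer: AWDL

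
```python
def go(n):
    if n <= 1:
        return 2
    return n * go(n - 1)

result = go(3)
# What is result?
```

go(3) = 3 * 2 * 2 = 12

Answer: 12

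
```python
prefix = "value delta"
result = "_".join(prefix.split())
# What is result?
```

Trace:
`prefix = "value delta"` → prefix = 'value delta'
`result = "_".join(prefix.split())` → result = 'value_delta'
So result = 'value_delta'

Answer: 'value_delta'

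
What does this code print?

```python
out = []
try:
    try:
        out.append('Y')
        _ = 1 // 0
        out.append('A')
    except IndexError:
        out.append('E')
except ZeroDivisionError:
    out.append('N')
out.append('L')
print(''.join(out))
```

Execution trace: 'Y' (try body) → 'N' (outer except ZeroDivisionError) → 'L' (after the try/except). Output: YNL

Answer: YNL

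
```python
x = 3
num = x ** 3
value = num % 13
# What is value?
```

Trace:
`x = 3` → x = 3
`num = x ** 3` → num = 27
`value = num % 13` → value = 1
So value = 1

Answer: 1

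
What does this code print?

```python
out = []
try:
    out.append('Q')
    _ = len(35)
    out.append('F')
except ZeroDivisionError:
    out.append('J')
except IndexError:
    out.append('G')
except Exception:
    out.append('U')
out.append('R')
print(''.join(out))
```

Execution trace: 'Q' (try body) → 'U' (except Exception) → 'R' (after the try/except). Output: QUR

Answer: QUR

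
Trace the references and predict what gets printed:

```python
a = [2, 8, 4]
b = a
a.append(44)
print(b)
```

Key concept: basic list aliasing.
Step by step:
`a = [2, 8, 4]` → a = [2, 8, 4]
`b = a` → b = [2, 8, 4] (same object as a)
`a.append(44)` → a = [2, 8, 4, 44] (same object as b); b = [2, 8, 4, 44] (same object as a)
`print(b)` → prints [2, 8, 4, 44]

Answer: [2, 8, 4, 44]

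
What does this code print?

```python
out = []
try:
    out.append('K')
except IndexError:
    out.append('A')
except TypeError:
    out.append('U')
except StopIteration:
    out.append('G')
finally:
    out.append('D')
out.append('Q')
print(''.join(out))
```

Execution trace: 'K' (try body, no exception) → 'D' (finally) → 'Q' (after the try/except). Output: KDQ

Answer: KDQ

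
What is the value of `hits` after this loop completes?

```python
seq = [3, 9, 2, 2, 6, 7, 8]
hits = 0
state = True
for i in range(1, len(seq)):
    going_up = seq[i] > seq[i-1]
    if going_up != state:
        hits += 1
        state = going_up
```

Count direction changes in [3, 9, 2, 2, 6, 7, 8]
`hits` takes the values: 0 → 1 → 2

Answer: 2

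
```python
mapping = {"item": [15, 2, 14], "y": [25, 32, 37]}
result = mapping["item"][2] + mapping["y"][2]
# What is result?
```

Trace:
`mapping = {"item": [15, 2, 14], "y": [25, 32, 37]}` → mapping = {'item': [15, 2, 14], 'y': [25, 32, 37]}
`result = mapping["item"][2] + mapping["y"][2]` → result = 51
So result = 51

Answer: 51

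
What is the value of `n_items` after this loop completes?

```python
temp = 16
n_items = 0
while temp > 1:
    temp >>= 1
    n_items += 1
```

Count right shifts until 1
`n_items` takes the values: 0 → 1 → 2 → 3 → 4

Answer: 4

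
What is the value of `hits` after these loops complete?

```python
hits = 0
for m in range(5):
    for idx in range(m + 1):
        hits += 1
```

Triangle: 1 + 2 + ... + 5
`hits` takes the values: 0 → 1 → 2 → 3 → 4 → 5 → 6 → 7 → 8 → 9 → 10 → 11 → 12 → 13 → 14 → 15

Answer: 15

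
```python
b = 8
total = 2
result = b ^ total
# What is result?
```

Trace:
`b = 8` → b = 8
`total = 2` → total = 2
`result = b ^ total` → result = 10
So result = 10

Answer: 10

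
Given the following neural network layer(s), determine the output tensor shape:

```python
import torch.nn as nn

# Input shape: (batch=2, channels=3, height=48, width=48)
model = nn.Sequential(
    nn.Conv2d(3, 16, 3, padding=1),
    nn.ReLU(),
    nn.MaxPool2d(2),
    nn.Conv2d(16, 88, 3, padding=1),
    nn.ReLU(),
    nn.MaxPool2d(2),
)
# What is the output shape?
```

Input: (2, 3, 48, 48) -> after first Conv2d: (2, 16, 48, 48) -> after first MaxPool2d: (2, 16, 24, 24) -> after second Conv2d: (2, 88, 24, 24) -> Output: (2, 88, 12, 12)

Answer: (2, 88, 12, 12)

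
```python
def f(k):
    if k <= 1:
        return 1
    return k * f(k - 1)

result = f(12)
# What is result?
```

f(12) = 12 * 11 * 10 * 9 * 8 * 7 * 6 * 5 * 4 * 3 * 2 * 1 = 479001600

Answer: 479001600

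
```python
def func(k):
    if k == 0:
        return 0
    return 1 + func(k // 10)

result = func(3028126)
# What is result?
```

Count of digits of 3028126: 7

Answer: 7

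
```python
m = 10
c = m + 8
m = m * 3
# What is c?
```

Trace:
`m = 10` → m = 10
`c = m + 8` → c = 18
`m = m * 3` → m = 30
So c = 18

Answer: 18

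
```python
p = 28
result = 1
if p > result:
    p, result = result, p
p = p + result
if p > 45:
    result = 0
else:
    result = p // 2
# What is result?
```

Trace:
`p = 28` → p = 28
`result = 1` → result = 1
`if p > result: ...` → p > result is True → p = 1; result = 28
`p = p + result` → p = 29
`if p > 45: ...` → p > 45 is False, take else branch → result = 14
So result = 14

Answer: 14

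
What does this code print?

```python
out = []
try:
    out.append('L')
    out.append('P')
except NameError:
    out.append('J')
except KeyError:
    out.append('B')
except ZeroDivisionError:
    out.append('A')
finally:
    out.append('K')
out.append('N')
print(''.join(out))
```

Execution trace: 'L' (try body) → 'P' (try body, no exception) → 'K' (finally) → 'N' (after the try/except). Output: LPKN

Answer: LPKN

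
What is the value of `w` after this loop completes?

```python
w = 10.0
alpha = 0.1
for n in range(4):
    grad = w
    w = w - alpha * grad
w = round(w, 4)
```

Gradient descent: w = 10.0 * (1 - 0.1)^4
`w` takes the values: 10.0 → 9.0 → 8.1 → 7.29 → 6.561

Answer: 6.561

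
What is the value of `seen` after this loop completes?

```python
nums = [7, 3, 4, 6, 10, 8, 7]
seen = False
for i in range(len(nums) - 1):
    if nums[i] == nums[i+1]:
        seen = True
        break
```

Check consecutive duplicates in [7, 3, 4, 6, 10, 8, 7]
`seen` takes the values: False

Answer: False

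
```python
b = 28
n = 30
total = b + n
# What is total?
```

Trace:
`b = 28` → b = 28
`n = 30` → n = 30
`total = b + n` → total = 58
So total = 58

Answer: 58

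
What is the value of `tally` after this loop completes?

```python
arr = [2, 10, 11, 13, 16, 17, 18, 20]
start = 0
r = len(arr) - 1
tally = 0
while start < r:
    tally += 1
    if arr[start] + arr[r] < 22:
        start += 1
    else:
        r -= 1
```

Steps to find pair summing to 22
`tally` takes the values: 0 → 1 → 2 → 3 → 4 → 5 → 6 → 7

Answer: 7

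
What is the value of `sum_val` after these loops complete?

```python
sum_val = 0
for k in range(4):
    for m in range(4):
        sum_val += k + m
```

Sum of all k+m for k,m in 4x4
`sum_val` takes the values: 0 → 1 → 3 → 6 → 7 → 9 → 12 → 16 → 18 → 21 → 25 → 30 → 33 → 37 → 42 → 48

Answer: 48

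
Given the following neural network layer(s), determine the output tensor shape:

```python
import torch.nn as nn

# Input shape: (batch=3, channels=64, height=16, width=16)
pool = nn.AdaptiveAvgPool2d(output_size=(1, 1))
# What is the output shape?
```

Input: (3, 64, 16, 16) -> Output: (3, 64, 1, 1)

Answer: (3, 64, 1, 1)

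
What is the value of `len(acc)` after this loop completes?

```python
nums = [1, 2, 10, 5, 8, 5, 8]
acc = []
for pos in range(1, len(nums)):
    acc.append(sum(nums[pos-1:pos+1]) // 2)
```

Number of 2-element averages
`acc` takes the values: [] → [1] → [1, 6] → [1, 6, 7] → [1, 6, 7, 6] → [1, 6, 7, 6, 6] → [1, 6, 7, 6, 6, 6]
So `len(acc)` = 6

Answer: 6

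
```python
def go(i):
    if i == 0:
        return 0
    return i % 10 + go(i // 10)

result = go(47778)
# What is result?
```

Sum of digits of 47778: 8 + 7 + 7 + 7 + 4 = 33

Answer: 33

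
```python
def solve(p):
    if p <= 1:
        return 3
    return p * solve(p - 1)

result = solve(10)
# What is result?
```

solve(10) = 10 * 9 * 8 * 7 * 6 * 5 * 4 * 3 * 2 * 3 = 10886400

Answer: 10886400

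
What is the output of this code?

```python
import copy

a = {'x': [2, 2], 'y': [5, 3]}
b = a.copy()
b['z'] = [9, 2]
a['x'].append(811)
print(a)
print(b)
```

Key concept: shallow copy of dict with mutable values.
Step by step:
`a = {'x': [2, 2], 'y': [5, 3]}` → a = {'x': [2, 2], 'y': [5, 3]}
`b = a.copy()` → b = {'x': [2, 2], 'y': [5, 3]}
`b['z'] = [9, 2]` → b = {'x': [2, 2], 'y': [5, 3], 'z': [9, 2]}
`a['x'].append(811)` → a = {'x': [2, 2, 811], 'y': [5, 3]}; b = {'x': [2, 2, 811], 'y': [5, 3], 'z': [9, 2]}
`print(a)` → prints {'x': [2, 2, 811], 'y': [5, 3]}
`print(b)` → prints {'x': [2, 2, 811], 'y': [5, 3], 'z': [9, 2]}

Answer:
{'x': [2, 2, 811], 'y': [5, 3]}
{'x': [2, 2, 811], 'y': [5, 3], 'z': [9, 2]}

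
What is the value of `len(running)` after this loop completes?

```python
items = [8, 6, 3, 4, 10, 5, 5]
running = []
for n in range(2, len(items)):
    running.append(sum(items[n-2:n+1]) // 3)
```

Number of 3-element averages
`running` takes the values: [] → [5] → [5, 4] → [5, 4, 5] → [5, 4, 5, 6] → [5, 4, 5, 6, 6]
So `len(running)` = 5

Answer: 5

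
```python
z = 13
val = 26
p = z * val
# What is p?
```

Trace:
`z = 13` → z = 13
`val = 26` → val = 26
`p = z * val` → p = 338
So p = 338

Answer: 338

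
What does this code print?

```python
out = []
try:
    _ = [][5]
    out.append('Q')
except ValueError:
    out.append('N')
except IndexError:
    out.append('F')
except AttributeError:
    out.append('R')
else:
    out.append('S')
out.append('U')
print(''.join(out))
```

Execution trace: 'F' (except IndexError) → 'U' (after the try/except). Output: FU

Answer: FU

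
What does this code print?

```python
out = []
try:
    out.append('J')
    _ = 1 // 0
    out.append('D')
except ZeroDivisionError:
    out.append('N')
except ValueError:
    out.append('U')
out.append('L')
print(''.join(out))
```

Execution trace: 'J' (try body) → 'N' (except ZeroDivisionError) → 'L' (after the try/except). Output: JNL

Answer: JNL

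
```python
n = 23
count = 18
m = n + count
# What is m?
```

Trace:
`n = 23` → n = 23
`count = 18` → count = 18
`m = n + count` → m = 41
So m = 41

Answer: 41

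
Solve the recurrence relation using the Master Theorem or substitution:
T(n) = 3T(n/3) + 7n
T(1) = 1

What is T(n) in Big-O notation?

By Master Theorem: a=3, b=3, f(n)=7n. Since log_3(3) = 1 and f(n) = Θ(n^1), Case 2 applies. T(n) = O(n log n).

Answer: O(n log n)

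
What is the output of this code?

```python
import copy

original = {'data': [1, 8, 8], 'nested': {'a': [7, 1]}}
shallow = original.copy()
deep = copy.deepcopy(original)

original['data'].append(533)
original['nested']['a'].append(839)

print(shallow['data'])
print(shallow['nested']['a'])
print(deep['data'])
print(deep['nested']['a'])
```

Key concept: comparing shallow vs deep copy.
Step by step:
`original = {'data': [1, 8, 8], 'nested': {'a': [7, 1]}}` → original = {'data': [1, 8, 8], 'nested': {'a': [7, 1]}}
`shallow = original.copy()` → shallow = {'data': [1, 8, 8], 'nested': {'a': [7, 1]}}
`deep = copy.deepcopy(original)` → deep = {'data': [1, 8, 8], 'nested': {'a': [7, 1]}}
`original['data'].append(533)` → original = {'data': [1, 8, 8, 533], 'nested': {'a': [7, 1]}}; shallow = {'data': [1, 8, 8, 533], 'nested': {'a': [7, 1]}}
`original['nested']['a'].append(839)` → original = {'data': [1, 8, 8, 533], 'nested': {'a': [7, 1, 839]}}; shallow = {'data': [1, 8, 8, 533], 'nested': {'a': [7, 1, 839]}}
`print(shallow['data'])` → prints [1, 8, 8, 533]
`print(shallow['nested']['a'])` → prints [7, 1, 839]
`print(deep['data'])` → prints [1, 8, 8]
`print(deep['nested']['a'])` → prints [7, 1]

Answer:
[1, 8, 8, 533]
[7, 1, 839]
[1, 8, 8]
[7, 1]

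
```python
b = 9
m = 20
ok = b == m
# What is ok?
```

Trace:
`b = 9` → b = 9
`m = 20` → m = 20
`ok = b == m` → ok = False
So ok = False

Answer: False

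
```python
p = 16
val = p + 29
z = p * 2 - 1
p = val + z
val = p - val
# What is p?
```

Trace:
`p = 16` → p = 16
`val = p + 29` → val = 45
`z = p * 2 - 1` → z = 31
`p = val + z` → p = 76
`val = p - val` → val = 31
So p = 76

Answer: 76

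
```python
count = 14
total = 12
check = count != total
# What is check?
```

Trace:
`count = 14` → count = 14
`total = 12` → total = 12
`check = count != total` → check = True
So check = True

Answer: True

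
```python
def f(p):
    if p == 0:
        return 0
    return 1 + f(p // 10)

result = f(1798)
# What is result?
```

Count of digits of 1798: 4

Answer: 4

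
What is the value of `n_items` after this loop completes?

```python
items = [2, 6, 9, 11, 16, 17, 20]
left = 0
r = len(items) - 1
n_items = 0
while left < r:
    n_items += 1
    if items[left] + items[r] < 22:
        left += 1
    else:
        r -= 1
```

Steps to find pair summing to 22
`n_items` takes the values: 0 → 1 → 2 → 3 → 4 → 5 → 6

Answer: 6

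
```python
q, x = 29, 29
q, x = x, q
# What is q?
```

Trace:
`q, x = 29, 29` → q = 29; x = 29
`q, x = x, q` → q = 29; x = 29
So q = 29

Answer: 29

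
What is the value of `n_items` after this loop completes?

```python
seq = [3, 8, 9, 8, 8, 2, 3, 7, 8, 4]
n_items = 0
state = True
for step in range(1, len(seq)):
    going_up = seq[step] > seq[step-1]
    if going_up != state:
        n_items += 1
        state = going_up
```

Count direction changes in [3, 8, 9, 8, 8, 2, 3, 7, 8, 4]
`n_items` takes the values: 0 → 1 → 2 → 3

Answer: 3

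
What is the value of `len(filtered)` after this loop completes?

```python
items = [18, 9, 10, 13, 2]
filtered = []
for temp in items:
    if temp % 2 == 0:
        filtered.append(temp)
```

Count even numbers in [18, 9, 10, 13, 2]
`filtered` takes the values: [] → [18] → [18, 10] → [18, 10, 2]
So `len(filtered)` = 3

Answer: 3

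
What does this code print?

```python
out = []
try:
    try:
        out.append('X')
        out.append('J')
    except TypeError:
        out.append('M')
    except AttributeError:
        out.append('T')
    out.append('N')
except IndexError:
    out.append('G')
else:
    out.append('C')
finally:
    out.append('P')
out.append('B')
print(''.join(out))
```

Execution trace: 'X' (inner try body) → 'J' (inner try body, no exception) → 'N' (try body, no exception) → 'C' (else) → 'P' (finally) → 'B' (after the try/except). Output: XJNCPB

Answer: XJNCPB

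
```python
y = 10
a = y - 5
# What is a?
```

Trace:
`y = 10` → y = 10
`a = y - 5` → a = 5
So a = 5

Answer: 5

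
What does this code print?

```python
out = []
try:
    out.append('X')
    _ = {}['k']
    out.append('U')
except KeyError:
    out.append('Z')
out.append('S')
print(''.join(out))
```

Execution trace: 'X' (try body) → 'Z' (except KeyError) → 'S' (after the try/except). Output: XZS

Answer: XZS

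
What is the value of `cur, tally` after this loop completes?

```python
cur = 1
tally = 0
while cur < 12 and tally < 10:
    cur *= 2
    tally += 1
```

Double until >= 12 or 10 iterations
`cur, tally` takes the values: (1, 0) → (2, 0) → (2, 1) → (4, 1) → (4, 2) → (8, 2) → (8, 3) → (16, 3) → (16, 4)

Answer: 16, 4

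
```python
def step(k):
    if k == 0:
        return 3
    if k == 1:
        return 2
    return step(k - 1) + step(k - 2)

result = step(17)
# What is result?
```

Build up from base cases: step(0)=3, step(1)=2, step(2)=5, step(3)=7, step(4)=12, step(5)=19, step(6)=31, ..., step(17)=6155

Answer: 6155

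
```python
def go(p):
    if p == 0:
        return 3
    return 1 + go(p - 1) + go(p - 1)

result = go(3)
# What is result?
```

go(p) = 1 + 2·go(p-1), go(0)=3. Closed form: (3+1)·2^3 - 1 = 31.

Answer: 31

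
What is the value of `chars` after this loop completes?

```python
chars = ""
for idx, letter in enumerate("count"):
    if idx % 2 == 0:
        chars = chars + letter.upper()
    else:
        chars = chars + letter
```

Uppercase even positions in 'count'
`chars` takes the values: "" → "C" → "Co" → "CoU" → "CoUn" → "CoUnT"

Answer: "CoUnT"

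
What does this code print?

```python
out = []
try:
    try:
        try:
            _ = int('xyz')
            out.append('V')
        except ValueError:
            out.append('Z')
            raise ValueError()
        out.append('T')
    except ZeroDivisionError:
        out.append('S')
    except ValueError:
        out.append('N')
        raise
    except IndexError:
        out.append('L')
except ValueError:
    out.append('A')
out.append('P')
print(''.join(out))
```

Execution trace: 'Z' (inner except ValueError) → 'N' (except ValueError) → 'A' (outer except ValueError) → 'P' (after the try/except). Output: ZNAP

Answer: ZNAP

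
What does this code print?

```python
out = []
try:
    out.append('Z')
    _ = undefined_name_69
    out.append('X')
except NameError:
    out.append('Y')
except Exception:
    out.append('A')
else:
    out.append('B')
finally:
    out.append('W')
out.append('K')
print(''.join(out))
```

Execution trace: 'Z' (try body) → 'Y' (except NameError) → 'W' (finally) → 'K' (after the try/except). Output: ZYWK

Answer: ZYWK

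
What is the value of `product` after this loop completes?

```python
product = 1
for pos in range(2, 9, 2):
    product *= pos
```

Product of even numbers 2 to 8
`product` takes the values: 1 → 2 → 8 → 48 → 384

Answer: 384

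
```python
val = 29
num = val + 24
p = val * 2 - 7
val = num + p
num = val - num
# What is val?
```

Trace:
`val = 29` → val = 29
`num = val + 24` → num = 53
`p = val * 2 - 7` → p = 51
`val = num + p` → val = 104
`num = val - num` → num = 51
So val = 104

Answer: 104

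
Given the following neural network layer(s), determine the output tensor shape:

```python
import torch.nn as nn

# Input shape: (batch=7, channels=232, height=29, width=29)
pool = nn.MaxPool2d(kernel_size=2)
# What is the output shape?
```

Input: (7, 232, 29, 29) -> Output: (7, 232, 14, 14)

Answer: (7, 232, 14, 14)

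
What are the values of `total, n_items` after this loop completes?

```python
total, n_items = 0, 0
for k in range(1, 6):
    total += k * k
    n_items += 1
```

Sum of squares and count
`total, n_items` takes the values: (0, 0) → (1, 0) → (1, 1) → (5, 1) → (5, 2) → (14, 2) → (14, 3) → (30, 3) → (30, 4) → (55, 4) → (55, 5)

Answer: 55, 5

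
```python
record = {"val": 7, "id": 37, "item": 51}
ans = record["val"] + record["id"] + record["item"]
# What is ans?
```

Trace:
`record = {"val": 7, "id": 37, "item": 51}` → record = {'val': 7, 'id': 37, 'item': 51}
`ans = record["val"] + record["id"] + record["item"]` → ans = 95
So ans = 95

Answer: 95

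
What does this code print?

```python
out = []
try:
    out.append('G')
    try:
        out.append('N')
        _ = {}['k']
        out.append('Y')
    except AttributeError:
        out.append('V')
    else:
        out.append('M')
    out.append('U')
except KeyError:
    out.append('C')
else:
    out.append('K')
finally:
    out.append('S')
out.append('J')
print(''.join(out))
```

Execution trace: 'G' (try body) → 'N' (inner try body) → 'C' (except KeyError) → 'S' (finally) → 'J' (after the try/except). Output: GNCSJ

Answer: GNCSJ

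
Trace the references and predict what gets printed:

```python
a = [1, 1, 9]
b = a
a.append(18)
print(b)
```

Key concept: basic list aliasing.
Step by step:
`a = [1, 1, 9]` → a = [1, 1, 9]
`b = a` → b = [1, 1, 9] (same object as a)
`a.append(18)` → a = [1, 1, 9, 18] (same object as b); b = [1, 1, 9, 18] (same object as a)
`print(b)` → prints [1, 1, 9, 18]

Answer: [1, 1, 9, 18]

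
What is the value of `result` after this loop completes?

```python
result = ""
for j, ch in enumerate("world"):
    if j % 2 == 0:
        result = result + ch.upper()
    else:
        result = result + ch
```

Uppercase even positions in 'world'
`result` takes the values: "" → "W" → "Wo" → "WoR" → "WoRl" → "WoRlD"

Answer: "WoRlD"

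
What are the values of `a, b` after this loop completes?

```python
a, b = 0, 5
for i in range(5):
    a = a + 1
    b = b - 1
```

a goes 0→5, b goes 5→0
`a, b` takes the values: (0, 5) → (1, 5) → (1, 4) → (2, 4) → (2, 3) → (3, 3) → (3, 2) → (4, 2) → (4, 1) → (5, 1) → (5, 0)

Answer: 5, 0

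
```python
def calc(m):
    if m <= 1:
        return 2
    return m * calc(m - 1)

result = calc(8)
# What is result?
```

calc(8) = 8 * 7 * 6 * 5 * 4 * 3 * 2 * 2 = 80640

Answer: 80640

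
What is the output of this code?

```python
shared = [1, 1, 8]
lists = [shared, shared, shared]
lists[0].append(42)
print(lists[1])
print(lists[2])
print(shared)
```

Key concept: list of same reference.
Step by step:
`shared = [1, 1, 8]` → shared = [1, 1, 8]
`lists = [shared, shared, shared]` → lists = [[1, 1, 8], [1, 1, 8], [1, 1, 8]]
`lists[0].append(42)` → shared = [1, 1, 8, 42]; lists = [[1, 1, 8, 42], [1, 1, 8, 42], [1, 1, 8, 42]]
`print(lists[1])` → prints [1, 1, 8, 42]
`print(lists[2])` → prints [1, 1, 8, 42]
`print(shared)` → prints [1, 1, 8, 42]

Answer:
[1, 1, 8, 42]
[1, 1, 8, 42]
[1, 1, 8, 42]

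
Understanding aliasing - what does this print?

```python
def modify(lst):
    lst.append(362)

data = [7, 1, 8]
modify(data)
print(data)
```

Key concept: function modifies passed list.
Step by step:
`data = [7, 1, 8]` → data = [7, 1, 8]
`modify(data)` → data = [7, 1, 8, 362]
`print(data)` → prints [7, 1, 8, 362]

Answer: [7, 1, 8, 362]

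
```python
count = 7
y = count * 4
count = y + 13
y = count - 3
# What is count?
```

Trace:
`count = 7` → count = 7
`y = count * 4` → y = 28
`count = y + 13` → count = 41
`y = count - 3` → y = 38
So count = 41

Answer: 41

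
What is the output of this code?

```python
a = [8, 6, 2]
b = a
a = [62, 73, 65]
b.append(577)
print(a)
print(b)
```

Key concept: rebinding vs mutation: a is rebound to a new list, b still points at the original.
Step by step:
`a = [8, 6, 2]` → a = [8, 6, 2]
`b = a` → b = [8, 6, 2] (same object as a)
`a = [62, 73, 65]` → a = [62, 73, 65]
`b.append(577)` → b = [8, 6, 2, 577]
`print(a)` → prints [62, 73, 65]
`print(b)` → prints [8, 6, 2, 577]

Answer:
[62, 73, 65]
[8, 6, 2, 577]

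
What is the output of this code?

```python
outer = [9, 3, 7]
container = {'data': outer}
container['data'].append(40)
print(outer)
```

Key concept: dict holds reference to list.
Step by step:
`outer = [9, 3, 7]` → outer = [9, 3, 7]
`container = {'data': outer}` → container = {'data': [9, 3, 7]}
`container['data'].append(40)` → outer = [9, 3, 7, 40]; container = {'data': [9, 3, 7, 40]}
`print(outer)` → prints [9, 3, 7, 40]

Answer: [9, 3, 7, 40]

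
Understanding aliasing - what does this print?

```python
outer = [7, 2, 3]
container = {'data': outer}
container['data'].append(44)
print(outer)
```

Key concept: dict holds reference to list.
Step by step:
`outer = [7, 2, 3]` → outer = [7, 2, 3]
`container = {'data': outer}` → container = {'data': [7, 2, 3]}
`container['data'].append(44)` → outer = [7, 2, 3, 44]; container = {'data': [7, 2, 3, 44]}
`print(outer)` → prints [7, 2, 3, 44]

Answer: [7, 2, 3, 44]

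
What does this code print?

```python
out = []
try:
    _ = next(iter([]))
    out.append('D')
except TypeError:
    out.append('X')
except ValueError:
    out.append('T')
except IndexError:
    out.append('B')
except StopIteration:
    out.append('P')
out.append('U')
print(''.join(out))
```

Execution trace: 'P' (except StopIteration) → 'U' (after the try/except). Output: PU

Answer: PU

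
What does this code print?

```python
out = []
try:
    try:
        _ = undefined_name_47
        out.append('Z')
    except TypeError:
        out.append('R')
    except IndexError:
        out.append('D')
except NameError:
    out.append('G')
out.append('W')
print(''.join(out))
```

Execution trace: 'G' (outer except NameError) → 'W' (after the try/except). Output: GW

Answer: GW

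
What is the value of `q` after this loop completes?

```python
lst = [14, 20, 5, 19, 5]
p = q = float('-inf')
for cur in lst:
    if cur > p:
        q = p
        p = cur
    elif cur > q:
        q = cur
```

Second largest (with repeats) in [14, 20, 5, 19, 5]
`q` takes the values: -inf → 14 → 19

Answer: 19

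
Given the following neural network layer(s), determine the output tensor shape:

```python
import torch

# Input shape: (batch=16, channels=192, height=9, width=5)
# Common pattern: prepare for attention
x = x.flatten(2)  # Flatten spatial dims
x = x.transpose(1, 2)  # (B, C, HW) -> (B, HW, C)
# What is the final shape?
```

Input: (16, 192, 9, 5) -> after flatten(2): (16, 192, 45) -> Output: (16, 45, 192)

Answer: (16, 45, 192)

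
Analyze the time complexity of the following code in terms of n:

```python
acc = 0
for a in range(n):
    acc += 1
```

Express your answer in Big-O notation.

Each loop level contributes: n. Multiplying the contributions gives O(n).

Answer: O(n)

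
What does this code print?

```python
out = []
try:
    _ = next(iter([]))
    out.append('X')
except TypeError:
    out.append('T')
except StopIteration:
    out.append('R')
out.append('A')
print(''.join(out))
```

Execution trace: 'R' (except StopIteration) → 'A' (after the try/except). Output: RA

Answer: RA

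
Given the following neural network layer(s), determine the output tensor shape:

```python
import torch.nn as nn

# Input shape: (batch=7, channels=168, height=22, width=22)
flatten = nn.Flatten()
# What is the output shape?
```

Input: (7, 168, 22, 22) -> Output: (7, 81312)

Answer: (7, 81312)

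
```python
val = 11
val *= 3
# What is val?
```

Trace:
`val = 11` → val = 11
`val *= 3` → val = 33
So val = 33

Answer: 33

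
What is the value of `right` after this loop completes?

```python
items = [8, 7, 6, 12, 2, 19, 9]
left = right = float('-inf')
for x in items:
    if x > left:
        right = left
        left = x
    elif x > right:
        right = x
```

Second largest (with repeats) in [8, 7, 6, 12, 2, 19, 9]
`right` takes the values: -inf → 7 → 8 → 12

Answer: 12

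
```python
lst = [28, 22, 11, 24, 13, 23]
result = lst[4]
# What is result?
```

Trace:
`lst = [28, 22, 11, 24, 13, 23]` → lst = [28, 22, 11, 24, 13, 23]
`result = lst[4]` → result = 13
So result = 13

Answer: 13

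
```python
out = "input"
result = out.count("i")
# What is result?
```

Trace:
`out = "input"` → out = 'input'
`result = out.count("i")` → result = 1
So result = 1

Answer: 1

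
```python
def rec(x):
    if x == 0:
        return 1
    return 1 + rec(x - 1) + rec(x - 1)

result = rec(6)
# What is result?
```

rec(x) = 1 + 2·rec(x-1), rec(0)=1. Closed form: (1+1)·2^6 - 1 = 127.

Answer: 127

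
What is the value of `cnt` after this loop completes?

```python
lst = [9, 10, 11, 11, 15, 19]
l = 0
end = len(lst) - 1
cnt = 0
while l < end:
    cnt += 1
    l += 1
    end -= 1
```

Iterations until pointers meet (list length 6)
`cnt` takes the values: 0 → 1 → 2 → 3

Answer: 3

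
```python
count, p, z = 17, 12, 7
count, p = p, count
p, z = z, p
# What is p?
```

Trace:
`count, p, z = 17, 12, 7` → count = 17; p = 12; z = 7
`count, p = p, count` → count = 12; p = 17
`p, z = z, p` → p = 7; z = 17
So p = 7

Answer: 7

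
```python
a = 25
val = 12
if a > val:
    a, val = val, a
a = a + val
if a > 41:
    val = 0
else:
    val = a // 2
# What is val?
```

Trace:
`a = 25` → a = 25
`val = 12` → val = 12
`if a > val: ...` → a > val is True → a = 12; val = 25
`a = a + val` → a = 37
`if a > 41: ...` → a > 41 is False, take else branch → val = 18
So val = 18

Answer: 18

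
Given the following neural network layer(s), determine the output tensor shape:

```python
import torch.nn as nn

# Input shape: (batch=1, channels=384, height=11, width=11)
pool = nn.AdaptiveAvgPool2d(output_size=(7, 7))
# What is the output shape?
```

Input: (1, 384, 11, 11) -> Output: (1, 384, 7, 7)

Answer: (1, 384, 7, 7)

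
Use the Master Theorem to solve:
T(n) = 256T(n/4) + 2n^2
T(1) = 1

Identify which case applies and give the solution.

a=256, b=4, f(n)=2n^2. log_4(256) = 4. Since c=2 < 4, Case 1 applies: T(n) = Θ(n^log_b(a)) = O(n^4).

Answer: O(n^4) - Case 1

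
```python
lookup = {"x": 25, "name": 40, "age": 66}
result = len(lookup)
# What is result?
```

Trace:
`lookup = {"x": 25, "name": 40, "age": 66}` → lookup = {'x': 25, 'name': 40, 'age': 66}
`result = len(lookup)` → result = 3
So result = 3

Answer: 3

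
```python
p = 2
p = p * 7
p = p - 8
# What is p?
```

Trace:
`p = 2` → p = 2
`p = p * 7` → p = 14
`p = p - 8` → p = 6
So p = 6

Answer: 6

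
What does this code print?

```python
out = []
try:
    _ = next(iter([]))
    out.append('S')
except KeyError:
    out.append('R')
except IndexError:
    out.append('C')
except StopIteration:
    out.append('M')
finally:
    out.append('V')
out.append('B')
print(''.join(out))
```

Execution trace: 'M' (except StopIteration) → 'V' (finally) → 'B' (after the try/except). Output: MVB

Answer: MVB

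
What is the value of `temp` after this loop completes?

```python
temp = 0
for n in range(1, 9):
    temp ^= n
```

XOR of 1 to 8
`temp` takes the values: 0 → 1 → 3 → 0 → 4 → 1 → 7 → 0 → 8

Answer: 8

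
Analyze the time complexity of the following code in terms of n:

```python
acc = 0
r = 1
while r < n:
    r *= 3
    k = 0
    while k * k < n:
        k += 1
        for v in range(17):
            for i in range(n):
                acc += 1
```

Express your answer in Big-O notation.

Each loop level contributes: log n × √n × 1 × n. Multiplying the contributions gives O(n√n log n).

Answer: O(n√n log n)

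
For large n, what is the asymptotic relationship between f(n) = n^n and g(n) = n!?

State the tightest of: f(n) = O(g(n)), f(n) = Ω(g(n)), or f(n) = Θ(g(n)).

n^n vs n!: f(n) = Ω(g(n)) but not O(g(n)) — n^n grows strictly faster than n!.

Answer: f(n) = Ω(g(n)) but not O(g(n)) — n^n grows strictly faster than n!.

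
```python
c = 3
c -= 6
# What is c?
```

Trace:
`c = 3` → c = 3
`c -= 6` → c = -3
So c = -3

Answer: -3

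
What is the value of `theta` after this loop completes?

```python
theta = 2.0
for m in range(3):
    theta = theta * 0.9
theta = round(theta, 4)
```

Exponential decay: 2.0 * 0.9^3
`theta` takes the values: 2.0 → 1.8 → 1.62 → 1.458

Answer: 1.458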